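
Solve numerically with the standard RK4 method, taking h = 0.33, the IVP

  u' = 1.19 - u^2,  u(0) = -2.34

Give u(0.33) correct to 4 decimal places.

-7.0128

RK4: k1 = f(t_n, u_n); k2 = f(t_n + h/2, u_n + (h/2)·k1); k3 = f(t_n + h/2, u_n + (h/2)·k2); k4 = f(t_n + h, u_n + h·k3); u_{n+1} = u_n + (h/6)·(k1 + 2k2 + 2k3 + k4).
t=0.000000, u=-2.340000:
  k1 = f(0.000000, -2.340000) = -4.285600
  k2 = f(0.165000, -3.047124) = -8.094965
  k3 = f(0.165000, -3.675669) = -12.320544
  k4 = f(0.330000, -6.405779) = -39.844011
  u ← -2.340000 + (0.33/6)·(k1 + 2k2 + 2k3 + k4) = -7.012835
u(0.33) ≈ -7.0128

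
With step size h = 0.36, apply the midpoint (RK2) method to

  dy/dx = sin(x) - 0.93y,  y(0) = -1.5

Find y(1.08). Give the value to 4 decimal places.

-0.1688

Midpoint: k1 = f(x_n, y_n); k2 = f(x_n + h/2, y_n + (h/2)·k1); y_{n+1} = y_n + h·k2.
x=0.000000, y=-1.500000:
  k1 = f(0.000000, -1.500000) = 1.395000
  k2 = f(0.180000, -1.248900) = 1.340507
  y ← -1.500000 + 0.36·1.340507 = -1.017418
x=0.360000, y=-1.017418:
  k1 = f(0.360000, -1.017418) = 1.298473
  k2 = f(0.540000, -0.783693) = 1.242970
  y ← -1.017418 + 0.36·1.242970 = -0.569948
x=0.720000, y=-0.569948:
  k1 = f(0.720000, -0.569948) = 1.189437
  k2 = f(0.900000, -0.355850) = 1.114267
  y ← -0.569948 + 0.36·1.114267 = -0.168812
y(1.08) ≈ -0.1688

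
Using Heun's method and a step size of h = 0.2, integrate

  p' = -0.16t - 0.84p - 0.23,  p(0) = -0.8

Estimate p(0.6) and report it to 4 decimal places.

Heun: k1 = f(t_n, p_n); k2 = f(t_n + h, p_n + h·k1); p_{n+1} = p_n + (h/2)·(k1 + k2).
t=0.000000, p=-0.800000:
  k1 = f(0.000000, -0.800000) = 0.442000
  k2 = f(0.200000, -0.711600) = 0.335744
  p ← -0.800000 + (0.2/2)·(0.442000 + 0.335744) = -0.722226
t=0.200000, p=-0.722226:
  k1 = f(0.200000, -0.722226) = 0.344670
  k2 = f(0.400000, -0.653292) = 0.254765
  p ← -0.722226 + (0.2/2)·(0.344670 + 0.254765) = -0.662282
t=0.400000, p=-0.662282:
  k1 = f(0.400000, -0.662282) = 0.262317
  k2 = f(0.600000, -0.609819) = 0.186248
  p ← -0.662282 + (0.2/2)·(0.262317 + 0.186248) = -0.617426
p(0.6) ≈ -0.6174

-0.6174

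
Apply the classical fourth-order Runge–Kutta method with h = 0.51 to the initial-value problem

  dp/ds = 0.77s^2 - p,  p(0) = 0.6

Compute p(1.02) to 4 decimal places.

0.4319

RK4: k1 = f(s_n, p_n); k2 = f(s_n + h/2, p_n + (h/2)·k1); k3 = f(s_n + h/2, p_n + (h/2)·k2); k4 = f(s_n + h, p_n + h·k3); p_{n+1} = p_n + (h/6)·(k1 + 2k2 + 2k3 + k4).
s=0.000000, p=0.600000:
  k1 = f(0.000000, 0.600000) = -0.600000
  k2 = f(0.255000, 0.447000) = -0.396931
  k3 = f(0.255000, 0.498783) = -0.448713
  k4 = f(0.510000, 0.371156) = -0.170879
  p ← 0.600000 + (0.51/6)·(k1 + 2k2 + 2k3 + k4) = 0.390716
s=0.510000, p=0.390716:
  k1 = f(0.510000, 0.390716) = -0.190439
  k2 = f(0.765000, 0.342154) = 0.108469
  k3 = f(0.765000, 0.418375) = 0.032248
  k4 = f(1.020000, 0.407162) = 0.393946
  p ← 0.390716 + (0.51/6)·(k1 + 2k2 + 2k3 + k4) = 0.431936
p(1.02) ≈ 0.4319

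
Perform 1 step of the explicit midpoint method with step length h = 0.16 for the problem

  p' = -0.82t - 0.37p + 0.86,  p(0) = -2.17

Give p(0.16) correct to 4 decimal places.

Midpoint: k1 = f(t_n, p_n); k2 = f(t_n + h/2, p_n + (h/2)·k1); p_{n+1} = p_n + h·k2.
t=0.000000, p=-2.170000:
  k1 = f(0.000000, -2.170000) = 1.662900
  k2 = f(0.080000, -2.036968) = 1.548078
  p ← -2.170000 + 0.16·1.548078 = -1.922307
p(0.16) ≈ -1.9223

-1.9223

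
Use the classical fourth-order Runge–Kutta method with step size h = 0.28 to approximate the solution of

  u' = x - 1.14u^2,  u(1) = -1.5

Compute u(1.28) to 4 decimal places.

-2.2286

RK4: k1 = f(x_n, u_n); k2 = f(x_n + h/2, u_n + (h/2)·k1); k3 = f(x_n + h/2, u_n + (h/2)·k2); k4 = f(x_n + h, u_n + h·k3); u_{n+1} = u_n + (h/6)·(k1 + 2k2 + 2k3 + k4).
x=1.000000, u=-1.500000:
  k1 = f(1.000000, -1.500000) = -1.565000
  k2 = f(1.140000, -1.719100) = -2.229047
  k3 = f(1.140000, -1.812067) = -2.603288
  k4 = f(1.280000, -2.228921) = -4.383619
  u ← -1.500000 + (0.28/6)·(k1 + 2k2 + 2k3 + k4) = -2.228620
u(1.28) ≈ -2.2286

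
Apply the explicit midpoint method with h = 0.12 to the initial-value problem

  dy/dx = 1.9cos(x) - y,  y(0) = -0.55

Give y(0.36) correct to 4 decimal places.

Midpoint: k1 = f(x_n, y_n); k2 = f(x_n + h/2, y_n + (h/2)·k1); y_{n+1} = y_n + h·k2.
x=0.000000, y=-0.550000:
  k1 = f(0.000000, -0.550000) = 2.450000
  k2 = f(0.060000, -0.403000) = 2.299581
  y ← -0.550000 + 0.12·2.299581 = -0.274050
x=0.120000, y=-0.274050:
  k1 = f(0.120000, -0.274050) = 2.160387
  k2 = f(0.180000, -0.144427) = 2.013730
  y ← -0.274050 + 0.12·2.013730 = -0.032403
x=0.240000, y=-0.032403:
  k1 = f(0.240000, -0.032403) = 1.877945
  k2 = f(0.300000, 0.080274) = 1.734865
  y ← -0.032403 + 0.12·1.734865 = 0.175781
y(0.36) ≈ 0.1758

0.1758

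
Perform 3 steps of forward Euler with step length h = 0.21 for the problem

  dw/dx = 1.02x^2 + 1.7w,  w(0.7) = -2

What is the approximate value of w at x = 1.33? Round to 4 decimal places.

Euler: w_{n+1} = w_n + h·f(x_n, w_n).
x=0.700000, w=-2.000000: f=-2.900200 → w ← -2.000000 + 0.21·(-2.900200) = -2.609042
x=0.910000, w=-2.609042: f=-3.590709 → w ← -2.609042 + 0.21·(-3.590709) = -3.363091
x=1.120000, w=-3.363091: f=-4.437767 → w ← -3.363091 + 0.21·(-4.437767) = -4.295022
w(1.33) ≈ -4.2950

-4.2950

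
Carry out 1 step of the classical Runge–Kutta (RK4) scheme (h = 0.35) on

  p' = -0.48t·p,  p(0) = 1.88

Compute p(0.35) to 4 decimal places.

1.8255

RK4: k1 = f(t_n, p_n); k2 = f(t_n + h/2, p_n + (h/2)·k1); k3 = f(t_n + h/2, p_n + (h/2)·k2); k4 = f(t_n + h, p_n + h·k3); p_{n+1} = p_n + (h/6)·(k1 + 2k2 + 2k3 + k4).
t=0.000000, p=1.880000:
  k1 = f(0.000000, 1.880000) = 0.000000
  k2 = f(0.175000, 1.880000) = -0.157920
  k3 = f(0.175000, 1.852364) = -0.155599
  k4 = f(0.350000, 1.825540) = -0.306691
  p ← 1.880000 + (0.35/6)·(k1 + 2k2 + 2k3 + k4) = 1.825533
p(0.35) ≈ 1.8255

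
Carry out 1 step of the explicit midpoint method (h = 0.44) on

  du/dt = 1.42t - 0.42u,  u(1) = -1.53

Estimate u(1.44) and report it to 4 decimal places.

Midpoint: k1 = f(t_n, u_n); k2 = f(t_n + h/2, u_n + (h/2)·k1); u_{n+1} = u_n + h·k2.
t=1.000000, u=-1.530000:
  k1 = f(1.000000, -1.530000) = 2.062600
  k2 = f(1.220000, -1.076228) = 2.184416
  u ← -1.530000 + 0.44·2.184416 = -0.568857
u(1.44) ≈ -0.5689

-0.5689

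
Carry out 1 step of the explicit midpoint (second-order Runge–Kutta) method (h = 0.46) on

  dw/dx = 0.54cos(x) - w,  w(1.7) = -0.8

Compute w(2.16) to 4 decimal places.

Midpoint: k1 = f(x_n, w_n); k2 = f(x_n + h/2, w_n + (h/2)·k1); w_{n+1} = w_n + h·k2.
x=1.700000, w=-0.800000:
  k1 = f(1.700000, -0.800000) = 0.730424
  k2 = f(1.930000, -0.632002) = 0.442177
  w ← -0.800000 + 0.46·0.442177 = -0.596599
w(2.16) ≈ -0.5966

-0.5966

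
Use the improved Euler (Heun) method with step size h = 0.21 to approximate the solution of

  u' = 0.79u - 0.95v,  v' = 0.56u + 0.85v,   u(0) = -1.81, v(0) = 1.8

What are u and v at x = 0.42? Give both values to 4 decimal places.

Heun on (u,v): k1 = f(x_n, state_n); k2 = f(x_n + h, state_n + h·k1); state_{n+1} = state_n + (h/2)·(k1 + k2).
0.000000: (-1.810000, 1.800000)
  k1 = (-3.139900, 0.516400)
  predictor → (-2.469379, 1.908444)
  k2 = (-3.763831, 0.239325)
  → (-2.534892, 1.879351)
0.210000: (-2.534892, 1.879351)
  k1 = (-3.787948, 0.177909)
  predictor → (-3.330361, 1.916712)
  k2 = (-4.451862, -0.235797)
  → (-3.400072, 1.873273)
(u(0.42), v(0.42)) ≈ (-3.4001, 1.8733)

-3.4001, 1.8733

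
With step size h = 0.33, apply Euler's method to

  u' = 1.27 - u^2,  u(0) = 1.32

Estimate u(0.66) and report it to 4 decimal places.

Euler: u_{n+1} = u_n + h·f(t_n, u_n).
t=0.000000, u=1.320000: f=-0.472400 → u ← 1.320000 + 0.33·(-0.472400) = 1.164108
t=0.330000, u=1.164108: f=-0.085147 → u ← 1.164108 + 0.33·(-0.085147) = 1.136009
u(0.66) ≈ 1.1360

1.1360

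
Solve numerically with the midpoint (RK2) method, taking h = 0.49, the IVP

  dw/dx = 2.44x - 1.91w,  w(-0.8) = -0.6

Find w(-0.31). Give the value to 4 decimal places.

-0.5172

Midpoint: k1 = f(x_n, w_n); k2 = f(x_n + h/2, w_n + (h/2)·k1); w_{n+1} = w_n + h·k2.
x=-0.800000, w=-0.600000:
  k1 = f(-0.800000, -0.600000) = -0.806000
  k2 = f(-0.555000, -0.797470) = 0.168968
  w ← -0.600000 + 0.49·0.168968 = -0.517206
w(-0.31) ≈ -0.5172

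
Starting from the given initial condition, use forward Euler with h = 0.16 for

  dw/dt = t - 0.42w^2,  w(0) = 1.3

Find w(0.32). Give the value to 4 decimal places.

1.1174

Euler: w_{n+1} = w_n + h·f(t_n, w_n).
t=0.000000, w=1.300000: f=-0.709800 → w ← 1.300000 + 0.16·(-0.709800) = 1.186432
t=0.160000, w=1.186432: f=-0.431201 → w ← 1.186432 + 0.16·(-0.431201) = 1.117440
w(0.32) ≈ 1.1174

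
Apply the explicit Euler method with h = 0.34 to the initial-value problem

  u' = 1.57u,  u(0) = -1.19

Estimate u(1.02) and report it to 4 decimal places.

Euler: u_{n+1} = u_n + h·f(t_n, u_n).
t=0.000000, u=-1.190000: f=-1.868300 → u ← -1.190000 + 0.34·(-1.868300) = -1.825222
t=0.340000, u=-1.825222: f=-2.865599 → u ← -1.825222 + 0.34·(-2.865599) = -2.799526
t=0.680000, u=-2.799526: f=-4.395255 → u ← -2.799526 + 0.34·(-4.395255) = -4.293912
u(1.02) ≈ -4.2939

-4.2939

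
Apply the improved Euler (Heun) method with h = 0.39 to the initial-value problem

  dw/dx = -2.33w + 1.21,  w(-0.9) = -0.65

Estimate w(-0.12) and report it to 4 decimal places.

Heun: k1 = f(x_n, w_n); k2 = f(x_n + h, w_n + h·k1); w_{n+1} = w_n + (h/2)·(k1 + k2).
x=-0.900000, w=-0.650000:
  k1 = f(-0.900000, -0.650000) = 2.724500
  k2 = f(-0.510000, 0.412555) = 0.248747
  w ← -0.650000 + (0.39/2)·(2.724500 + 0.248747) = -0.070217
x=-0.510000, w=-0.070217:
  k1 = f(-0.510000, -0.070217) = 1.373605
  k2 = f(-0.120000, 0.465489) = 0.125410
  w ← -0.070217 + (0.39/2)·(1.373605 + 0.125410) = 0.222091
w(-0.12) ≈ 0.2221

0.2221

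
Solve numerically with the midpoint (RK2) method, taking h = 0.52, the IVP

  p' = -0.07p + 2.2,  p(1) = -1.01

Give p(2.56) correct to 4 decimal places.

2.3450

Midpoint: k1 = f(x_n, p_n); k2 = f(x_n + h/2, p_n + (h/2)·k1); p_{n+1} = p_n + h·k2.
x=1.000000, p=-1.010000:
  k1 = f(1.000000, -1.010000) = 2.270700
  k2 = f(1.260000, -0.419618) = 2.229373
  p ← -1.010000 + 0.52·2.229373 = 0.149274
x=1.520000, p=0.149274:
  k1 = f(1.520000, 0.149274) = 2.189551
  k2 = f(1.780000, 0.718557) = 2.149701
  p ← 0.149274 + 0.52·2.149701 = 1.267119
x=2.040000, p=1.267119:
  k1 = f(2.040000, 1.267119) = 2.111302
  k2 = f(2.300000, 1.816057) = 2.072876
  p ← 1.267119 + 0.52·2.072876 = 2.345014
p(2.56) ≈ 2.3450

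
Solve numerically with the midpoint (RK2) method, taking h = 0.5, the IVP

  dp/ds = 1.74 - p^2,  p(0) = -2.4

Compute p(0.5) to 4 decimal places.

-7.3270

Midpoint: k1 = f(s_n, p_n); k2 = f(s_n + h/2, p_n + (h/2)·k1); p_{n+1} = p_n + h·k2.
s=0.000000, p=-2.400000:
  k1 = f(0.000000, -2.400000) = -4.020000
  k2 = f(0.250000, -3.405000) = -9.854025
  p ← -2.400000 + 0.5·(-9.854025) = -7.327012
p(0.5) ≈ -7.3270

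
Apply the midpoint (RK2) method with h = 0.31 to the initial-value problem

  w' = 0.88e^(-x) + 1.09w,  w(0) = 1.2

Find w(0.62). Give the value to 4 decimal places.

Midpoint: k1 = f(x_n, w_n); k2 = f(x_n + h/2, w_n + (h/2)·k1); w_{n+1} = w_n + h·k2.
x=0.000000, w=1.200000:
  k1 = f(0.000000, 1.200000) = 2.188000
  k2 = f(0.155000, 1.539140) = 2.431308
  w ← 1.200000 + 0.31·2.431308 = 1.953705
x=0.310000, w=1.953705:
  k1 = f(0.310000, 1.953705) = 2.774972
  k2 = f(0.465000, 2.383826) = 3.151129
  w ← 1.953705 + 0.31·3.151129 = 2.930556
w(0.62) ≈ 2.9306

2.9306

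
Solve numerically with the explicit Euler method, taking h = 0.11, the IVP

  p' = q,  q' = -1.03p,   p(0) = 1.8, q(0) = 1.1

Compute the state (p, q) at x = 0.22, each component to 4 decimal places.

Euler on (p,q): p_{n+1} = p_n + h·p', q_{n+1} = q_n + h·q'.
0.000000: (1.800000, 1.100000); f=(1.100000, -1.854000) → (1.921000, 0.896060)
0.110000: (1.921000, 0.896060); f=(0.896060, -1.978630) → (2.019567, 0.678411)
(p(0.22), q(0.22)) ≈ (2.0196, 0.6784)

2.0196, 0.6784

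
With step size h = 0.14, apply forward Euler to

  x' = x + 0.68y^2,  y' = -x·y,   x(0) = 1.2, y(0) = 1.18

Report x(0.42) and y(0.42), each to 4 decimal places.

Euler on (x,y): x_{n+1} = x_n + h·x', y_{n+1} = y_n + h·y'.
0.000000: (1.200000, 1.180000); f=(2.146832, -1.416000) → (1.500556, 0.981760)
0.140000: (1.500556, 0.981760); f=(2.155976, -1.473186) → (1.802393, 0.775514)
0.280000: (1.802393, 0.775514); f=(2.211360, -1.397781) → (2.111984, 0.579825)
(x(0.42), y(0.42)) ≈ (2.1120, 0.5798)

2.1120, 0.5798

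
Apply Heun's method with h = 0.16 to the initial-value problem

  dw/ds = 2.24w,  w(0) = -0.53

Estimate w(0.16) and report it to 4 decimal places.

Heun: k1 = f(s_n, w_n); k2 = f(s_n + h, w_n + h·k1); w_{n+1} = w_n + (h/2)·(k1 + k2).
s=0.000000, w=-0.530000:
  k1 = f(0.000000, -0.530000) = -1.187200
  k2 = f(0.160000, -0.719952) = -1.612692
  w ← -0.530000 + (0.16/2)·(-1.187200 + (-1.612692)) = -0.753991
w(0.16) ≈ -0.7540

-0.7540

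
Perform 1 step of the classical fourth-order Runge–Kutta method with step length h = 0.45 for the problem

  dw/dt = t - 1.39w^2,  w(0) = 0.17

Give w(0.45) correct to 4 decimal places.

RK4: k1 = f(t_n, w_n); k2 = f(t_n + h/2, w_n + (h/2)·k1); k3 = f(t_n + h/2, w_n + (h/2)·k2); k4 = f(t_n + h, w_n + h·k3); w_{n+1} = w_n + (h/6)·(k1 + 2k2 + 2k3 + k4).
t=0.000000, w=0.170000:
  k1 = f(0.000000, 0.170000) = -0.040171
  k2 = f(0.225000, 0.160962) = 0.188987
  k3 = f(0.225000, 0.212522) = 0.162220
  k4 = f(0.450000, 0.242999) = 0.367923
  w ← 0.170000 + (0.45/6)·(k1 + 2k2 + 2k3 + k4) = 0.247262
w(0.45) ≈ 0.2473

0.2473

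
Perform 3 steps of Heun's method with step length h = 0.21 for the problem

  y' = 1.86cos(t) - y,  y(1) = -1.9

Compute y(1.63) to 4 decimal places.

-0.8373

Heun: k1 = f(t_n, y_n); k2 = f(t_n + h, y_n + h·k1); y_{n+1} = y_n + (h/2)·(k1 + k2).
t=1.000000, y=-1.900000:
  k1 = f(1.000000, -1.900000) = 2.904962
  k2 = f(1.210000, -1.289958) = 1.946574
  y ← -1.900000 + (0.21/2)·(2.904962 + 1.946574) = -1.390589
t=1.210000, y=-1.390589:
  k1 = f(1.210000, -1.390589) = 2.047205
  k2 = f(1.420000, -0.960676) = 1.240095
  y ← -1.390589 + (0.21/2)·(2.047205 + 1.240095) = -1.045422
t=1.420000, y=-1.045422:
  k1 = f(1.420000, -1.045422) = 1.324842
  k2 = f(1.630000, -0.767205) = 0.657151
  y ← -1.045422 + (0.21/2)·(1.324842 + 0.657151) = -0.837313
y(1.63) ≈ -0.8373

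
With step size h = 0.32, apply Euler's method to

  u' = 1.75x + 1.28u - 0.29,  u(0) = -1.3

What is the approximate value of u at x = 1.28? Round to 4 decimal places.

Euler: u_{n+1} = u_n + h·f(x_n, u_n).
x=0.000000, u=-1.300000: f=-1.954000 → u ← -1.300000 + 0.32·(-1.954000) = -1.925280
x=0.320000, u=-1.925280: f=-2.194358 → u ← -1.925280 + 0.32·(-2.194358) = -2.627475
x=0.640000, u=-2.627475: f=-2.533168 → u ← -2.627475 + 0.32·(-2.533168) = -3.438088
x=0.960000, u=-3.438088: f=-3.010753 → u ← -3.438088 + 0.32·(-3.010753) = -4.401529
u(1.28) ≈ -4.4015

-4.4015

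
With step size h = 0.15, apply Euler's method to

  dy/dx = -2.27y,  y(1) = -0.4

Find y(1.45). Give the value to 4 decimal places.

Euler: y_{n+1} = y_n + h·f(x_n, y_n).
x=1.000000, y=-0.400000: f=0.908000 → y ← -0.400000 + 0.15·0.908000 = -0.263800
x=1.150000, y=-0.263800: f=0.598826 → y ← -0.263800 + 0.15·0.598826 = -0.173976
x=1.300000, y=-0.173976: f=0.394926 → y ← -0.173976 + 0.15·0.394926 = -0.114737
y(1.45) ≈ -0.1147

-0.1147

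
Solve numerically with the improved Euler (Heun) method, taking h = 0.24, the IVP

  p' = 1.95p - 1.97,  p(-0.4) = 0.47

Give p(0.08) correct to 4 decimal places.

Heun: k1 = f(t_n, p_n); k2 = f(t_n + h, p_n + h·k1); p_{n+1} = p_n + (h/2)·(k1 + k2).
t=-0.400000, p=0.470000:
  k1 = f(-0.400000, 0.470000) = -1.053500
  k2 = f(-0.160000, 0.217160) = -1.546538
  p ← 0.470000 + (0.24/2)·(-1.053500 + (-1.546538)) = 0.157995
t=-0.160000, p=0.157995:
  k1 = f(-0.160000, 0.157995) = -1.661909
  k2 = f(0.080000, -0.240863) = -2.439682
  p ← 0.157995 + (0.24/2)·(-1.661909 + (-2.439682)) = -0.334195
p(0.08) ≈ -0.3342

-0.3342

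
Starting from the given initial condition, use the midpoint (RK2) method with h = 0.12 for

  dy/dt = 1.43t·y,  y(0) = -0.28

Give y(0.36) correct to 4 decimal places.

Midpoint: k1 = f(t_n, y_n); k2 = f(t_n + h/2, y_n + (h/2)·k1); y_{n+1} = y_n + h·k2.
t=0.000000, y=-0.280000:
  k1 = f(0.000000, -0.280000) = 0.000000
  k2 = f(0.060000, -0.280000) = -0.024024
  y ← -0.280000 + 0.12·(-0.024024) = -0.282883
t=0.120000, y=-0.282883:
  k1 = f(0.120000, -0.282883) = -0.048543
  k2 = f(0.180000, -0.285795) = -0.073564
  y ← -0.282883 + 0.12·(-0.073564) = -0.291711
t=0.240000, y=-0.291711:
  k1 = f(0.240000, -0.291711) = -0.100115
  k2 = f(0.300000, -0.297717) = -0.127721
  y ← -0.291711 + 0.12·(-0.127721) = -0.307037
y(0.36) ≈ -0.3070

-0.3070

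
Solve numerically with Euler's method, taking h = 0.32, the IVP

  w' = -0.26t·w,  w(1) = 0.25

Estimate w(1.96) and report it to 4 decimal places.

Euler: w_{n+1} = w_n + h·f(t_n, w_n).
t=1.000000, w=0.250000: f=-0.065000 → w ← 0.250000 + 0.32·(-0.065000) = 0.229200
t=1.320000, w=0.229200: f=-0.078661 → w ← 0.229200 + 0.32·(-0.078661) = 0.204028
t=1.640000, w=0.204028: f=-0.086998 → w ← 0.204028 + 0.32·(-0.086998) = 0.176189
w(1.96) ≈ 0.1762

0.1762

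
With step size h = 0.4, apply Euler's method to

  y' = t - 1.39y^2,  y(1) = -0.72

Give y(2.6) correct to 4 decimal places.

Euler: y_{n+1} = y_n + h·f(t_n, y_n).
t=1.000000, y=-0.720000: f=0.279424 → y ← -0.720000 + 0.4·0.279424 = -0.608230
t=1.400000, y=-0.608230: f=0.885778 → y ← -0.608230 + 0.4·0.885778 = -0.253919
t=1.800000, y=-0.253919: f=1.710380 → y ← -0.253919 + 0.4·1.710380 = 0.430232
t=2.200000, y=0.430232: f=1.942711 → y ← 0.430232 + 0.4·1.942711 = 1.207317
y(2.6) ≈ 1.2073

1.2073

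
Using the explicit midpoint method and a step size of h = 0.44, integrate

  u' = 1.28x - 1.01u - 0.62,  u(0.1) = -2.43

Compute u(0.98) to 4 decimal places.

-0.9213

Midpoint: k1 = f(x_n, u_n); k2 = f(x_n + h/2, u_n + (h/2)·k1); u_{n+1} = u_n + h·k2.
x=0.100000, u=-2.430000:
  k1 = f(0.100000, -2.430000) = 1.962300
  k2 = f(0.320000, -1.998294) = 1.807877
  u ← -2.430000 + 0.44·1.807877 = -1.634534
x=0.540000, u=-1.634534:
  k1 = f(0.540000, -1.634534) = 1.722079
  k2 = f(0.760000, -1.255677) = 1.621033
  u ← -1.634534 + 0.44·1.621033 = -0.921279
u(0.98) ≈ -0.9213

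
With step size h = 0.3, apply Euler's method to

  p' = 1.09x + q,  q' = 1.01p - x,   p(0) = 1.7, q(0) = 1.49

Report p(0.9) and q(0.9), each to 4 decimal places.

Euler on (p,q): p_{n+1} = p_n + h·p', q_{n+1} = q_n + h·q'.
0.000000: (1.700000, 1.490000); f=(1.490000, 1.717000) → (2.147000, 2.005100)
0.300000: (2.147000, 2.005100); f=(2.332100, 1.868470) → (2.846630, 2.565641)
0.600000: (2.846630, 2.565641); f=(3.219641, 2.275096) → (3.812522, 3.248170)
(p(0.9), q(0.9)) ≈ (3.8125, 3.2482)

3.8125, 3.2482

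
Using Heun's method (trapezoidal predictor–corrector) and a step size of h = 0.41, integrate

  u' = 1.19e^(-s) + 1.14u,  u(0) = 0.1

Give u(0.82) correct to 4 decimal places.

Heun: k1 = f(s_n, u_n); k2 = f(s_n + h, u_n + h·k1); u_{n+1} = u_n + (h/2)·(k1 + k2).
s=0.000000, u=0.100000:
  k1 = f(0.000000, 0.100000) = 1.304000
  k2 = f(0.410000, 0.634640) = 1.513233
  u ← 0.100000 + (0.41/2)·(1.304000 + 1.513233) = 0.677533
s=0.410000, u=0.677533:
  k1 = f(0.410000, 0.677533) = 1.562131
  k2 = f(0.820000, 1.318007) = 2.026641
  u ← 0.677533 + (0.41/2)·(1.562131 + 2.026641) = 1.413231
u(0.82) ≈ 1.4132

1.4132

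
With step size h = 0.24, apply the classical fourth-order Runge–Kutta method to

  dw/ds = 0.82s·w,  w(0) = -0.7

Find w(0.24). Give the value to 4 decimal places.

RK4: k1 = f(s_n, w_n); k2 = f(s_n + h/2, w_n + (h/2)·k1); k3 = f(s_n + h/2, w_n + (h/2)·k2); k4 = f(s_n + h, w_n + h·k3); w_{n+1} = w_n + (h/6)·(k1 + 2k2 + 2k3 + k4).
s=0.000000, w=-0.700000:
  k1 = f(0.000000, -0.700000) = 0.000000
  k2 = f(0.120000, -0.700000) = -0.068880
  k3 = f(0.120000, -0.708266) = -0.069693
  k4 = f(0.240000, -0.716726) = -0.141052
  w ← -0.700000 + (0.24/6)·(k1 + 2k2 + 2k3 + k4) = -0.716728
w(0.24) ≈ -0.7167

-0.7167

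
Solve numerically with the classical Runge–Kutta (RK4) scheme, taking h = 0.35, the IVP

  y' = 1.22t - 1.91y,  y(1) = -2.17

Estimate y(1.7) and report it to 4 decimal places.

0.0991

RK4: k1 = f(t_n, y_n); k2 = f(t_n + h/2, y_n + (h/2)·k1); k3 = f(t_n + h/2, y_n + (h/2)·k2); k4 = f(t_n + h, y_n + h·k3); y_{n+1} = y_n + (h/6)·(k1 + 2k2 + 2k3 + k4).
t=1.000000, y=-2.170000:
  k1 = f(1.000000, -2.170000) = 5.364700
  k2 = f(1.175000, -1.231178) = 3.785049
  k3 = f(1.175000, -1.507616) = 4.313047
  k4 = f(1.350000, -0.660433) = 2.908428
  y ← -2.170000 + (0.35/6)·(k1 + 2k2 + 2k3 + k4) = -0.742623
t=1.350000, y=-0.742623:
  k1 = f(1.350000, -0.742623) = 3.065410
  k2 = f(1.525000, -0.206176) = 2.254297
  k3 = f(1.525000, -0.348121) = 2.525411
  k4 = f(1.700000, 0.141271) = 1.804172
  y ← -0.742623 + (0.35/6)·(k1 + 2k2 + 2k3 + k4) = 0.099069
y(1.7) ≈ 0.0991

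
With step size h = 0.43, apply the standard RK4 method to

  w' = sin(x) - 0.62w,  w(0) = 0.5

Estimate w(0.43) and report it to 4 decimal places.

0.4664

RK4: k1 = f(x_n, w_n); k2 = f(x_n + h/2, w_n + (h/2)·k1); k3 = f(x_n + h/2, w_n + (h/2)·k2); k4 = f(x_n + h, w_n + h·k3); w_{n+1} = w_n + (h/6)·(k1 + 2k2 + 2k3 + k4).
x=0.000000, w=0.500000:
  k1 = f(0.000000, 0.500000) = -0.310000
  k2 = f(0.215000, 0.433350) = -0.055330
  k3 = f(0.215000, 0.488104) = -0.089277
  k4 = f(0.430000, 0.461611) = 0.130672
  w ← 0.500000 + (0.43/6)·(k1 + 2k2 + 2k3 + k4) = 0.466421
w(0.43) ≈ 0.4664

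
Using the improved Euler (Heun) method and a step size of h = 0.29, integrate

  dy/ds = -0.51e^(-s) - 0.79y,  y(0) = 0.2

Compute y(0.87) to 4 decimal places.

-0.1000

Heun: k1 = f(s_n, y_n); k2 = f(s_n + h, y_n + h·k1); y_{n+1} = y_n + (h/2)·(k1 + k2).
s=0.000000, y=0.200000:
  k1 = f(0.000000, 0.200000) = -0.668000
  k2 = f(0.290000, 0.006280) = -0.386576
  y ← 0.200000 + (0.29/2)·(-0.668000 + (-0.386576)) = 0.047087
s=0.290000, y=0.047087:
  k1 = f(0.290000, 0.047087) = -0.418813
  k2 = f(0.580000, -0.074369) = -0.226797
  y ← 0.047087 + (0.29/2)·(-0.418813 + (-0.226797)) = -0.046527
s=0.580000, y=-0.046527:
  k1 = f(0.580000, -0.046527) = -0.248792
  k2 = f(0.870000, -0.118676) = -0.119911
  y ← -0.046527 + (0.29/2)·(-0.248792 + (-0.119911)) = -0.099989
y(0.87) ≈ -0.1000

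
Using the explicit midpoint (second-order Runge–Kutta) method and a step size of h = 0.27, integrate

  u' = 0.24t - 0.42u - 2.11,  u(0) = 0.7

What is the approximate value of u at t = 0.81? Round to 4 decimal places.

-0.8761

Midpoint: k1 = f(t_n, u_n); k2 = f(t_n + h/2, u_n + (h/2)·k1); u_{n+1} = u_n + h·k2.
t=0.000000, u=0.700000:
  k1 = f(0.000000, 0.700000) = -2.404000
  k2 = f(0.135000, 0.375460) = -2.235293
  u ← 0.700000 + 0.27·(-2.235293) = 0.096471
t=0.270000, u=0.096471:
  k1 = f(0.270000, 0.096471) = -2.085718
  k2 = f(0.405000, -0.185101) = -1.935058
  u ← 0.096471 + 0.27·(-1.935058) = -0.425995
t=0.540000, u=-0.425995:
  k1 = f(0.540000, -0.425995) = -1.801482
  k2 = f(0.675000, -0.669195) = -1.666938
  u ← -0.425995 + 0.27·(-1.666938) = -0.876068
u(0.81) ≈ -0.8761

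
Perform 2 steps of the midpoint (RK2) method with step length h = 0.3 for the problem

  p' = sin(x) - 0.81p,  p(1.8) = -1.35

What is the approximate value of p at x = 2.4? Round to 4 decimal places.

Midpoint: k1 = f(x_n, p_n); k2 = f(x_n + h/2, p_n + (h/2)·k1); p_{n+1} = p_n + h·k2.
x=1.800000, p=-1.350000:
  k1 = f(1.800000, -1.350000) = 2.067348
  k2 = f(1.950000, -1.039898) = 1.771277
  p ← -1.350000 + 0.3·1.771277 = -0.818617
x=2.100000, p=-0.818617:
  k1 = f(2.100000, -0.818617) = 1.526289
  k2 = f(2.250000, -0.589674) = 1.255709
  p ← -0.818617 + 0.3·1.255709 = -0.441904
p(2.4) ≈ -0.4419

-0.4419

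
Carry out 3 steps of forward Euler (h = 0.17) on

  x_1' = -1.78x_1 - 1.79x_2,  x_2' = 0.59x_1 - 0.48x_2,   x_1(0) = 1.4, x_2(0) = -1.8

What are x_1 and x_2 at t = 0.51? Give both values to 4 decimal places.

Euler on (x_1,x_2): x_1_{n+1} = x_1_n + h·x_1', x_2_{n+1} = x_2_n + h·x_2'.
0.000000: (1.400000, -1.800000); f=(0.730000, 1.690000) → (1.524100, -1.512700)
0.170000: (1.524100, -1.512700); f=(-0.005165, 1.625315) → (1.523222, -1.236396)
0.340000: (1.523222, -1.236396); f=(-0.498185, 1.492171) → (1.438530, -0.982727)
(x_1(0.51), x_2(0.51)) ≈ (1.4385, -0.9827)

1.4385, -0.9827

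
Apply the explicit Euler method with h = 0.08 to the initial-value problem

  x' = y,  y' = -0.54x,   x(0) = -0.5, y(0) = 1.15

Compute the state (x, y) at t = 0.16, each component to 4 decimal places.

Euler on (x,y): x_{n+1} = x_n + h·x', y_{n+1} = y_n + h·y'.
0.000000: (-0.500000, 1.150000); f=(1.150000, 0.270000) → (-0.408000, 1.171600)
0.080000: (-0.408000, 1.171600); f=(1.171600, 0.220320) → (-0.314272, 1.189226)
(x(0.16), y(0.16)) ≈ (-0.3143, 1.1892)

-0.3143, 1.1892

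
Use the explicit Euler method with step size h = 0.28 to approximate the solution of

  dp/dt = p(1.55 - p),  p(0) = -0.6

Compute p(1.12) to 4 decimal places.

-7.1296

Euler: p_{n+1} = p_n + h·f(t_n, p_n).
t=0.000000, p=-0.600000: f=-1.290000 → p ← -0.600000 + 0.28·(-1.290000) = -0.961200
t=0.280000, p=-0.961200: f=-2.413765 → p ← -0.961200 + 0.28·(-2.413765) = -1.637054
t=0.560000, p=-1.637054: f=-5.217381 → p ← -1.637054 + 0.28·(-5.217381) = -3.097921
t=0.840000, p=-3.097921: f=-14.398892 → p ← -3.097921 + 0.28·(-14.398892) = -7.129611
p(1.12) ≈ -7.1296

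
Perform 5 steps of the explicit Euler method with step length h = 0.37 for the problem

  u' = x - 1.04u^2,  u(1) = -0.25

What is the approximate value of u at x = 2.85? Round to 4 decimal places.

1.5621

Euler: u_{n+1} = u_n + h·f(x_n, u_n).
x=1.000000, u=-0.250000: f=0.935000 → u ← -0.250000 + 0.37·0.935000 = 0.095950
x=1.370000, u=0.095950: f=1.360425 → u ← 0.095950 + 0.37·1.360425 = 0.599307
x=1.740000, u=0.599307: f=1.366464 → u ← 0.599307 + 0.37·1.366464 = 1.104899
x=2.110000, u=1.104899: f=0.840366 → u ← 1.104899 + 0.37·0.840366 = 1.415834
x=2.480000, u=1.415834: f=0.395229 → u ← 1.415834 + 0.37·0.395229 = 1.562069
u(2.85) ≈ 1.5621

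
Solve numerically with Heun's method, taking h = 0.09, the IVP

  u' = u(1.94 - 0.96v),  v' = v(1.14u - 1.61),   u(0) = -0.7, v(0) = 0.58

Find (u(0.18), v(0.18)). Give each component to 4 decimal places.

Heun on (u,v): k1 = f(t_n, state_n); k2 = f(t_n + h, state_n + h·k1); state_{n+1} = state_n + (h/2)·(k1 + k2).
0.000000: (-0.700000, 0.580000)
  k1 = (-0.968240, -1.396640)
  predictor → (-0.787142, 0.454302)
  k2 = (-1.183758, -1.139091)
  → (-0.796840, 0.465892)
0.090000: (-0.796840, 0.465892)
  k1 = (-1.189478, -1.173301)
  predictor → (-0.903893, 0.360295)
  k2 = (-1.440911, -0.951336)
  → (-0.915207, 0.370283)
(u(0.18), v(0.18)) ≈ (-0.9152, 0.3703)

-0.9152, 0.3703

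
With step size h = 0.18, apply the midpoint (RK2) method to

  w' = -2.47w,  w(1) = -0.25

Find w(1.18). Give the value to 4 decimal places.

-0.1636

Midpoint: k1 = f(x_n, w_n); k2 = f(x_n + h/2, w_n + (h/2)·k1); w_{n+1} = w_n + h·k2.
x=1.000000, w=-0.250000:
  k1 = f(1.000000, -0.250000) = 0.617500
  k2 = f(1.090000, -0.194425) = 0.480230
  w ← -0.250000 + 0.18·0.480230 = -0.163559
w(1.18) ≈ -0.1636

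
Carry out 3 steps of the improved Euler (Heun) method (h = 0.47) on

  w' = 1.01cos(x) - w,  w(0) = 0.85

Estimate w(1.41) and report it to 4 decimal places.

0.6354

Heun: k1 = f(x_n, w_n); k2 = f(x_n + h, w_n + h·k1); w_{n+1} = w_n + (h/2)·(k1 + k2).
x=0.000000, w=0.850000:
  k1 = f(0.000000, 0.850000) = 0.160000
  k2 = f(0.470000, 0.925200) = -0.024716
  w ← 0.850000 + (0.47/2)·(0.160000 + (-0.024716)) = 0.881792
x=0.470000, w=0.881792:
  k1 = f(0.470000, 0.881792) = 0.018692
  k2 = f(0.940000, 0.890577) = -0.294891
  w ← 0.881792 + (0.47/2)·(0.018692 + (-0.294891)) = 0.816885
x=0.940000, w=0.816885:
  k1 = f(0.940000, 0.816885) = -0.221199
  k2 = f(1.410000, 0.712921) = -0.551216
  w ← 0.816885 + (0.47/2)·(-0.221199 + (-0.551216)) = 0.635367
w(1.41) ≈ 0.6354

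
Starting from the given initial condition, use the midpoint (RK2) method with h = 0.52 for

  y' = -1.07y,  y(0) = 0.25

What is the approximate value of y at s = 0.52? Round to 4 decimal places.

Midpoint: k1 = f(s_n, y_n); k2 = f(s_n + h/2, y_n + (h/2)·k1); y_{n+1} = y_n + h·k2.
s=0.000000, y=0.250000:
  k1 = f(0.000000, 0.250000) = -0.267500
  k2 = f(0.260000, 0.180450) = -0.193082
  y ← 0.250000 + 0.52·(-0.193082) = 0.149598
y(0.52) ≈ 0.1496

0.1496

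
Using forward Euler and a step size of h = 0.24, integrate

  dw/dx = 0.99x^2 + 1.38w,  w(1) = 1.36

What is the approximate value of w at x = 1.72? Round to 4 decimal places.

Euler: w_{n+1} = w_n + h·f(x_n, w_n).
x=1.000000, w=1.360000: f=2.866800 → w ← 1.360000 + 0.24·2.866800 = 2.048032
x=1.240000, w=2.048032: f=4.348508 → w ← 2.048032 + 0.24·4.348508 = 3.091674
x=1.480000, w=3.091674: f=6.435006 → w ← 3.091674 + 0.24·6.435006 = 4.636075
w(1.72) ≈ 4.6361

4.6361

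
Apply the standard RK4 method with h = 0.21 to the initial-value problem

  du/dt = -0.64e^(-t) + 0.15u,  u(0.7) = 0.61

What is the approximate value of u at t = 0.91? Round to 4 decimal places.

RK4: k1 = f(t_n, u_n); k2 = f(t_n + h/2, u_n + (h/2)·k1); k3 = f(t_n + h/2, u_n + (h/2)·k2); k4 = f(t_n + h, u_n + h·k3); u_{n+1} = u_n + (h/6)·(k1 + 2k2 + 2k3 + k4).
t=0.700000, u=0.610000:
  k1 = f(0.700000, 0.610000) = -0.226315
  k2 = f(0.805000, 0.586237) = -0.198201
  k3 = f(0.805000, 0.589189) = -0.197758
  k4 = f(0.910000, 0.568471) = -0.172345
  u ← 0.610000 + (0.21/6)·(k1 + 2k2 + 2k3 + k4) = 0.568330
u(0.91) ≈ 0.5683

0.5683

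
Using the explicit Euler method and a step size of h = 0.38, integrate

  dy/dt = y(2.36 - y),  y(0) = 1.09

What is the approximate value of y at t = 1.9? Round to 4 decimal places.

2.3592

Euler: y_{n+1} = y_n + h·f(t_n, y_n).
t=0.000000, y=1.090000: f=1.384300 → y ← 1.090000 + 0.38·1.384300 = 1.616034
t=0.380000, y=1.616034: f=1.202274 → y ← 1.616034 + 0.38·1.202274 = 2.072898
t=0.760000, y=2.072898: f=0.595133 → y ← 2.072898 + 0.38·0.595133 = 2.299049
t=1.140000, y=2.299049: f=0.140130 → y ← 2.299049 + 0.38·0.140130 = 2.352298
t=1.520000, y=2.352298: f=0.018117 → y ← 2.352298 + 0.38·0.018117 = 2.359183
y(1.9) ≈ 2.3592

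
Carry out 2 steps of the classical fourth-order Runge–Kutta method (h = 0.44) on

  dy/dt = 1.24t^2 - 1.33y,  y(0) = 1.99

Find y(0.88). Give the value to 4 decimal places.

0.8344

RK4: k1 = f(t_n, y_n); k2 = f(t_n + h/2, y_n + (h/2)·k1); k3 = f(t_n + h/2, y_n + (h/2)·k2); k4 = f(t_n + h, y_n + h·k3); y_{n+1} = y_n + (h/6)·(k1 + 2k2 + 2k3 + k4).
t=0.000000, y=1.990000:
  k1 = f(0.000000, 1.990000) = -2.646700
  k2 = f(0.220000, 1.407726) = -1.812260
  k3 = f(0.220000, 1.591303) = -2.056417
  k4 = f(0.440000, 1.085177) = -1.203221
  y ← 1.990000 + (0.44/6)·(k1 + 2k2 + 2k3 + k4) = 1.140267
t=0.440000, y=1.140267:
  k1 = f(0.440000, 1.140267) = -1.276491
  k2 = f(0.660000, 0.859439) = -0.602909
  k3 = f(0.660000, 1.007627) = -0.799999
  k4 = f(0.880000, 0.788267) = -0.088139
  y ← 1.140267 + (0.44/6)·(k1 + 2k2 + 2k3 + k4) = 0.834434
y(0.88) ≈ 0.8344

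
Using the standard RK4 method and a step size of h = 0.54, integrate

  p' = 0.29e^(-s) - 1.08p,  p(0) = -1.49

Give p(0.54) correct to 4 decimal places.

-0.7433

RK4: k1 = f(s_n, p_n); k2 = f(s_n + h/2, p_n + (h/2)·k1); k3 = f(s_n + h/2, p_n + (h/2)·k2); k4 = f(s_n + h, p_n + h·k3); p_{n+1} = p_n + (h/6)·(k1 + 2k2 + 2k3 + k4).
s=0.000000, p=-1.490000:
  k1 = f(0.000000, -1.490000) = 1.899200
  k2 = f(0.270000, -0.977216) = 1.276773
  k3 = f(0.270000, -1.145271) = 1.458273
  k4 = f(0.540000, -0.702533) = 0.927732
  p ← -1.490000 + (0.54/6)·(k1 + 2k2 + 2k3 + k4) = -0.743268
p(0.54) ≈ -0.7433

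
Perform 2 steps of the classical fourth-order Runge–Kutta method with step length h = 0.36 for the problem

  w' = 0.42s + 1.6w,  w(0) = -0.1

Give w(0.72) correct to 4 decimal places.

RK4: k1 = f(s_n, w_n); k2 = f(s_n + h/2, w_n + (h/2)·k1); k3 = f(s_n + h/2, w_n + (h/2)·k2); k4 = f(s_n + h, w_n + h·k3); w_{n+1} = w_n + (h/6)·(k1 + 2k2 + 2k3 + k4).
s=0.000000, w=-0.100000:
  k1 = f(0.000000, -0.100000) = -0.160000
  k2 = f(0.180000, -0.128800) = -0.130480
  k3 = f(0.180000, -0.123486) = -0.121978
  k4 = f(0.360000, -0.143912) = -0.079059
  w ← -0.100000 + (0.36/6)·(k1 + 2k2 + 2k3 + k4) = -0.144639
s=0.360000, w=-0.144639:
  k1 = f(0.360000, -0.144639) = -0.080222
  k2 = f(0.540000, -0.159078) = -0.027726
  k3 = f(0.540000, -0.149629) = -0.012607
  k4 = f(0.720000, -0.149177) = 0.063717
  w ← -0.144639 + (0.36/6)·(k1 + 2k2 + 2k3 + k4) = -0.150469
w(0.72) ≈ -0.1505

-0.1505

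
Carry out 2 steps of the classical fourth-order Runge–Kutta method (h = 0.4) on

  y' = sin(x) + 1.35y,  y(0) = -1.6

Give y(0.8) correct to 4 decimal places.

-4.2566

RK4: k1 = f(x_n, y_n); k2 = f(x_n + h/2, y_n + (h/2)·k1); k3 = f(x_n + h/2, y_n + (h/2)·k2); k4 = f(x_n + h, y_n + h·k3); y_{n+1} = y_n + (h/6)·(k1 + 2k2 + 2k3 + k4).
x=0.000000, y=-1.600000:
  k1 = f(0.000000, -1.600000) = -2.160000
  k2 = f(0.200000, -2.032000) = -2.544531
  k3 = f(0.200000, -2.108906) = -2.648354
  k4 = f(0.400000, -2.659342) = -3.200693
  y ← -1.600000 + (0.4/6)·(k1 + 2k2 + 2k3 + k4) = -2.649764
x=0.400000, y=-2.649764:
  k1 = f(0.400000, -2.649764) = -3.187763
  k2 = f(0.600000, -3.287317) = -3.873235
  k3 = f(0.600000, -3.424411) = -4.058313
  k4 = f(0.800000, -4.273089) = -5.051314
  y ← -2.649764 + (0.4/6)·(k1 + 2k2 + 2k3 + k4) = -4.256576
y(0.8) ≈ -4.2566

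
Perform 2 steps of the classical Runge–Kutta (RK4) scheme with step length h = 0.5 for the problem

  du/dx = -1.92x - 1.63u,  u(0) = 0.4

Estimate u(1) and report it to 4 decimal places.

-0.5192

RK4: k1 = f(x_n, u_n); k2 = f(x_n + h/2, u_n + (h/2)·k1); k3 = f(x_n + h/2, u_n + (h/2)·k2); k4 = f(x_n + h, u_n + h·k3); u_{n+1} = u_n + (h/6)·(k1 + 2k2 + 2k3 + k4).
x=0.000000, u=0.400000:
  k1 = f(0.000000, 0.400000) = -0.652000
  k2 = f(0.250000, 0.237000) = -0.866310
  k3 = f(0.250000, 0.183423) = -0.778979
  k4 = f(0.500000, 0.010511) = -0.977132
  u ← 0.400000 + (0.5/6)·(k1 + 2k2 + 2k3 + k4) = -0.009976
x=0.500000, u=-0.009976:
  k1 = f(0.500000, -0.009976) = -0.943739
  k2 = f(0.750000, -0.245911) = -1.039166
  k3 = f(0.750000, -0.269767) = -1.000279
  k4 = f(1.000000, -0.510116) = -1.088512
  u ← -0.009976 + (0.5/6)·(k1 + 2k2 + 2k3 + k4) = -0.519238
u(1) ≈ -0.5192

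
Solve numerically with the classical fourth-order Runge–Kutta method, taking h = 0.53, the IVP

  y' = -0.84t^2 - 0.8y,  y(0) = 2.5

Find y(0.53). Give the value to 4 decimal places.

RK4: k1 = f(t_n, y_n); k2 = f(t_n + h/2, y_n + (h/2)·k1); k3 = f(t_n + h/2, y_n + (h/2)·k2); k4 = f(t_n + h, y_n + h·k3); y_{n+1} = y_n + (h/6)·(k1 + 2k2 + 2k3 + k4).
t=0.000000, y=2.500000:
  k1 = f(0.000000, 2.500000) = -2.000000
  k2 = f(0.265000, 1.970000) = -1.634989
  k3 = f(0.265000, 2.066728) = -1.712371
  k4 = f(0.530000, 1.592443) = -1.509911
  y ← 2.500000 + (0.53/6)·(k1 + 2k2 + 2k3 + k4) = 1.598591
y(0.53) ≈ 1.5986

1.5986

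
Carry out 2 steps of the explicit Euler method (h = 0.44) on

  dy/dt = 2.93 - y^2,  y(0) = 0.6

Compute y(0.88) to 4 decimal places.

1.7019

Euler: y_{n+1} = y_n + h·f(t_n, y_n).
t=0.000000, y=0.600000: f=2.570000 → y ← 0.600000 + 0.44·2.570000 = 1.730800
t=0.440000, y=1.730800: f=-0.065669 → y ← 1.730800 + 0.44·(-0.065669) = 1.701906
y(0.88) ≈ 1.7019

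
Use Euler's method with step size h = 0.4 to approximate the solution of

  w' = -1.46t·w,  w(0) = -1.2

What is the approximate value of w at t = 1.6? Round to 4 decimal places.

Euler: w_{n+1} = w_n + h·f(t_n, w_n).
t=0.000000, w=-1.200000: f=0.000000 → w ← -1.200000 + 0.4·0.000000 = -1.200000
t=0.400000, w=-1.200000: f=0.700800 → w ← -1.200000 + 0.4·0.700800 = -0.919680
t=0.800000, w=-0.919680: f=1.074186 → w ← -0.919680 + 0.4·1.074186 = -0.490006
t=1.200000, w=-0.490006: f=0.858490 → w ← -0.490006 + 0.4·0.858490 = -0.146610
w(1.6) ≈ -0.1466

-0.1466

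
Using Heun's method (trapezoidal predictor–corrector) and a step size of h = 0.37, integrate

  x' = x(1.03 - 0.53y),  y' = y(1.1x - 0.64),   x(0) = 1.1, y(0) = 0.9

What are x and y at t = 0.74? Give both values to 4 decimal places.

1.4900, 1.6251

Heun on (x,y): k1 = f(t_n, state_n); k2 = f(t_n + h, state_n + h·k1); state_{n+1} = state_n + (h/2)·(k1 + k2).
0.000000: (1.100000, 0.900000)
  k1 = (0.608300, 0.513000)
  predictor → (1.325071, 1.089810)
  k2 = (0.599463, 0.891005)
  → (1.323436, 1.159741)
0.370000: (1.323436, 1.159741)
  k1 = (0.549672, 0.946093)
  predictor → (1.526815, 1.509795)
  k2 = (0.350875, 1.569427)
  → (1.490037, 1.625112)
(x(0.74), y(0.74)) ≈ (1.4900, 1.6251)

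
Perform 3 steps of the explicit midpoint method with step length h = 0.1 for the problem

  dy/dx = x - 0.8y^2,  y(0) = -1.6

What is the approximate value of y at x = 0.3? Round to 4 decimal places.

Midpoint: k1 = f(x_n, y_n); k2 = f(x_n + h/2, y_n + (h/2)·k1); y_{n+1} = y_n + h·k2.
x=0.000000, y=-1.600000:
  k1 = f(0.000000, -1.600000) = -2.048000
  k2 = f(0.050000, -1.702400) = -2.268533
  y ← -1.600000 + 0.1·(-2.268533) = -1.826853
x=0.100000, y=-1.826853:
  k1 = f(0.100000, -1.826853) = -2.569914
  k2 = f(0.150000, -1.955349) = -2.908712
  y ← -1.826853 + 0.1·(-2.908712) = -2.117724
x=0.200000, y=-2.117724:
  k1 = f(0.200000, -2.117724) = -3.387805
  k2 = f(0.250000, -2.287115) = -3.934715
  y ← -2.117724 + 0.1·(-3.934715) = -2.511196
y(0.3) ≈ -2.5112

-2.5112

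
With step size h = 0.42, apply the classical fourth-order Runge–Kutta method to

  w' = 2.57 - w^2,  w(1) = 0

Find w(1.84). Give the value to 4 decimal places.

1.3902

RK4: k1 = f(s_n, w_n); k2 = f(s_n + h/2, w_n + (h/2)·k1); k3 = f(s_n + h/2, w_n + (h/2)·k2); k4 = f(s_n + h, w_n + h·k3); w_{n+1} = w_n + (h/6)·(k1 + 2k2 + 2k3 + k4).
s=1.000000, w=0.000000:
  k1 = f(1.000000, 0.000000) = 2.570000
  k2 = f(1.210000, 0.539700) = 2.278724
  k3 = f(1.210000, 0.478532) = 2.341007
  k4 = f(1.420000, 0.983223) = 1.603273
  w ← 0.000000 + (0.42/6)·(k1 + 2k2 + 2k3 + k4) = 0.938891
s=1.420000, w=0.938891:
  k1 = f(1.420000, 0.938891) = 1.688483
  k2 = f(1.630000, 1.293473) = 0.896928
  k3 = f(1.630000, 1.127246) = 1.299316
  k4 = f(1.840000, 1.484604) = 0.365951
  w ← 0.938891 + (0.42/6)·(k1 + 2k2 + 2k3 + k4) = 1.390176
w(1.84) ≈ 1.3902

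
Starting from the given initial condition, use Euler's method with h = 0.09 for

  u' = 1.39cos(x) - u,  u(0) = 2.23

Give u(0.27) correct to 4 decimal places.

Euler: u_{n+1} = u_n + h·f(x_n, u_n).
x=0.000000, u=2.230000: f=-0.840000 → u ← 2.230000 + 0.09·(-0.840000) = 2.154400
x=0.090000, u=2.154400: f=-0.770026 → u ← 2.154400 + 0.09·(-0.770026) = 2.085098
x=0.180000, u=2.085098: f=-0.717555 → u ← 2.085098 + 0.09·(-0.717555) = 2.020518
u(0.27) ≈ 2.0205

2.0205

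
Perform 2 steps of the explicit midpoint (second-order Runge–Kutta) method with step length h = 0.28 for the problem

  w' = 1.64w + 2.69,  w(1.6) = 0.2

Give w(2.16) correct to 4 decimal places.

2.8648

Midpoint: k1 = f(x_n, w_n); k2 = f(x_n + h/2, w_n + (h/2)·k1); w_{n+1} = w_n + h·k2.
x=1.600000, w=0.200000:
  k1 = f(1.600000, 0.200000) = 3.018000
  k2 = f(1.740000, 0.622520) = 3.710933
  w ← 0.200000 + 0.28·3.710933 = 1.239061
x=1.880000, w=1.239061:
  k1 = f(1.880000, 1.239061) = 4.722060
  k2 = f(2.020000, 1.900150) = 5.806245
  w ← 1.239061 + 0.28·5.806245 = 2.864810
w(2.16) ≈ 2.8648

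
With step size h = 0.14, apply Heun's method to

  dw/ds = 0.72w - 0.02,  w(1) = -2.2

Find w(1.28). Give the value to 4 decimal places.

-2.6967

Heun: k1 = f(s_n, w_n); k2 = f(s_n + h, w_n + h·k1); w_{n+1} = w_n + (h/2)·(k1 + k2).
s=1.000000, w=-2.200000:
  k1 = f(1.000000, -2.200000) = -1.604000
  k2 = f(1.140000, -2.424560) = -1.765683
  w ← -2.200000 + (0.14/2)·(-1.604000 + (-1.765683)) = -2.435878
s=1.140000, w=-2.435878:
  k1 = f(1.140000, -2.435878) = -1.773832
  k2 = f(1.280000, -2.684214) = -1.952634
  w ← -2.435878 + (0.14/2)·(-1.773832 + (-1.952634)) = -2.696730
w(1.28) ≈ -2.6967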